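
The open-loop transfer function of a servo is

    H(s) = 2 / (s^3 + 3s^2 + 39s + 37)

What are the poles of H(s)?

The poles are the roots of the denominator s^3 + 3s^2 + 39s + 37 = 0.
Trying s = -1: the polynomial evaluates to 0, so (s + 1) is a factor.
Dividing out leaves s^2 + 2s + 37 = 0.
The quadratic formula then gives s = -1 ± 6j.

s = -1 + 6j, -1 - 6j, -1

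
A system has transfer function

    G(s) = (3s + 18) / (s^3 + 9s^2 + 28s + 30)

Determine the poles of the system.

s = -3, -3 ± j

The poles are the roots of the denominator s^3 + 9s^2 + 28s + 30 = 0.
Trying s = -3: the polynomial evaluates to 0, so (s + 3) is a factor.
Dividing out leaves s^2 + 6s + 10 = 0.
The quadratic formula then gives s = -3 ± 1j.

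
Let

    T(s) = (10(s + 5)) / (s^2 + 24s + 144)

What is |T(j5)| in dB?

|T(j5)|_dB ≈ -7.57 dB

Substitute s = j5: numerator = 50 + j50, denominator = 119 + j120.
|T(j5)| = |50 + j50| / |119 + j120| = 70.711 / 169 ≈ 0.4184.
In decibels: 20·log₁₀(0.4184) ≈ -7.57 dB.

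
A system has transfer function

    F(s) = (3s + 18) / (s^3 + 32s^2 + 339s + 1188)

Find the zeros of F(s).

s = -6

Set the numerator to zero: 3s + 18 = 0, i.e. 3·(s + 6) = 0.
So s = -6.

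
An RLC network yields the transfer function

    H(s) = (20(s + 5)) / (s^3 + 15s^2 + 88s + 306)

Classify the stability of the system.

The denominator s^3 + 15s^2 + 88s + 306 factors as (s^2 + 6s + 34)(s + 9), giving poles at s = -3 ± 5j, -9.
Since all poles lie strictly in the left half-plane, the system is stable.

stable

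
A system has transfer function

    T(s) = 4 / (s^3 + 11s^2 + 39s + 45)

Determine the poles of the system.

s = -3, -3, -5

The poles are the roots of the denominator s^3 + 11s^2 + 39s + 45 = 0.
Trying s = -3: the polynomial evaluates to 0, so (s + 3) is a factor.
Dividing out leaves s^2 + 8s + 15 = 0.
Factoring the quadratic: (s + 3)(s + 5) = 0.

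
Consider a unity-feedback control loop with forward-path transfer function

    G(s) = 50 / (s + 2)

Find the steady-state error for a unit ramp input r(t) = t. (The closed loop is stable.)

e_ss = ∞

G(s) has no poles at the origin.
This is a Type 0 system; Kv = lim_{s→0} s·G(s) = 0, so the steady-state error for a ramp input is infinite.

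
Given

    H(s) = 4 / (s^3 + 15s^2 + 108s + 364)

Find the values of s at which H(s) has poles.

s = -7, -4 + 6j, -4 - 6j

The poles are the roots of the denominator s^3 + 15s^2 + 108s + 364 = 0.
Trying s = -7: the polynomial evaluates to 0, so (s + 7) is a factor.
Dividing out leaves s^2 + 8s + 52 = 0.
The quadratic formula then gives s = -4 ± 6j.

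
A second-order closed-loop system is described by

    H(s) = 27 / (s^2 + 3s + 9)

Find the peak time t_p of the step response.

Comparing s^2 + 3s + 9 to s^2 + 2ζωₙs + ωₙ²: ωₙ = 3 rad/s and ζ = 3/(2·3) = 0.5.
ζωₙ = 3/2 = 1.5, so ω_d = ωₙ√(1−ζ²) = √(ωₙ² − (ζωₙ)²) = √(9 − 1.5²) = √6.75 ≈ 2.598 rad/s.
t_p = π/ω_d = π/2.598 ≈ 1.209 s.

t_p ≈ 1.209 s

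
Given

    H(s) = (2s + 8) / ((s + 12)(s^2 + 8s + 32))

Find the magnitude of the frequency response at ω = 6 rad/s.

|H(j6)| ≈ 0.02232

Substitute s = j6: numerator = 8 + j12, denominator = -336 + j552.
|H(j6)| = |8 + j12| / |-336 + j552| = 14.422 / 646.22 ≈ 0.02232.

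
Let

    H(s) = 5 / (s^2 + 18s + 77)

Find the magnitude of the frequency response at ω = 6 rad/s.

|H(j6)| ≈ 0.04328

Substitute s = j6: numerator = 5, denominator = 41 + j108.
|H(j6)| = |5| / |41 + j108| = 5 / 115.52 ≈ 0.04328.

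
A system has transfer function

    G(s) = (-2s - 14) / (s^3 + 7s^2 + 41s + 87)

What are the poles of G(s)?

s = -2 ± 5j, -3

The poles are the roots of the denominator s^3 + 7s^2 + 41s + 87 = 0.
Trying s = -3: the polynomial evaluates to 0, so (s + 3) is a factor.
Dividing out leaves s^2 + 4s + 29 = 0.
The quadratic formula then gives s = -2 ± 5j.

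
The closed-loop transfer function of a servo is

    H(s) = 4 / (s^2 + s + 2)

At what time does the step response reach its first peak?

t_p ≈ 2.375 s

Comparing s^2 + s + 2 to s^2 + 2ζωₙs + ωₙ²: ωₙ = √2 ≈ 1.414 rad/s and ζ = 1/(2·√2) ≈ 0.3536.
ζωₙ = 1/2 = 0.5, so ω_d = ωₙ√(1−ζ²) = √(ωₙ² − (ζωₙ)²) = √(2 − 0.5²) = √1.75 ≈ 1.323 rad/s.
t_p = π/ω_d = π/1.323 ≈ 2.375 s.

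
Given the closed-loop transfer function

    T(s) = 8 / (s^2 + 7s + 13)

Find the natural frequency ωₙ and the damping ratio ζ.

ωₙ ≈ 3.606 rad/s, ζ ≈ 0.9707

Compare the denominator to the standard form s^2 + 2ζωₙs + ωₙ².
ωₙ² = 13, so ωₙ = √13 ≈ 3.606 rad/s.
2ζωₙ = 7, so ζ = 7/(2·√13) ≈ 0.9707.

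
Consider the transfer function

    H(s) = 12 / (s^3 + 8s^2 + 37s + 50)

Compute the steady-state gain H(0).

Set s = 0: H(0) = (12) / (50) = 6/25.

H(0) = 6/25 ≈ 0.2400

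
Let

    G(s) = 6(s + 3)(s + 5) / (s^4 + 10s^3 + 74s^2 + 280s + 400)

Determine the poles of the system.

s = -2 ± 6j, -3 ± j

The poles are the roots of the denominator s^4 + 10s^3 + 74s^2 + 280s + 400 = 0.
No real roots exist; factor into two real quadratics: (s^2 + 4s + 40)(s^2 + 6s + 10) = 0.
Each quadratic gives a conjugate pair via the quadratic formula.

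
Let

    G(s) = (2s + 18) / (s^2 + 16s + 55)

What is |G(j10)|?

|G(j10)| ≈ 0.1619

Substitute s = j10: numerator = 18 + j20, denominator = -45 + j160.
|G(j10)| = |18 + j20| / |-45 + j160| = 26.907 / 166.21 ≈ 0.1619.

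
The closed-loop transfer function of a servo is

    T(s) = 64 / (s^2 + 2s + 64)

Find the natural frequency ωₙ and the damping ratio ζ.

ωₙ = 8 rad/s, ζ = 0.125

Compare the denominator to the standard form s^2 + 2ζωₙs + ωₙ².
ωₙ² = 64, so ωₙ = 8 rad/s.
2ζωₙ = 2, so ζ = 2/(2·8) = 0.125.
With ζ = 0.125 the response is underdamped.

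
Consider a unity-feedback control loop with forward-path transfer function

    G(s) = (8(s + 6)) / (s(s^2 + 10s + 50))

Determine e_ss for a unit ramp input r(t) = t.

G(s) has one pole at the origin.
This is a Type 1 system. Kv = lim_{s→0} s·G(s) = 48/50 = 24/25.
e_ss = 1/Kv = 1/(24/25) = 25/24 ≈ 1.042.

e_ss = 1.042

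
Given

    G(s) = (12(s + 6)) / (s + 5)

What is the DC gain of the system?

G(0) = 72/5 ≈ 14.40

At s = 0 each factor (s + a) contributes a and each (s^2 + bs + c) contributes c.
G(0) = 12·(6) / ((5)) = 72/5 = 72/5.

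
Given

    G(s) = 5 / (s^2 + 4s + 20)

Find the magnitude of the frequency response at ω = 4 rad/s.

Substitute s = j4: numerator = 5, denominator = 4 + j16.
|G(j4)| = |5| / |4 + j16| = 5 / 16.492 ≈ 0.3032.

|G(j4)| ≈ 0.3032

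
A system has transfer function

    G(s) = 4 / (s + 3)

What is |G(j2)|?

Substitute s = j2: numerator = 4, denominator = 3 + j2.
|G(j2)| = |4| / |3 + j2| = 4 / 3.6056 ≈ 1.109.

|G(j2)| ≈ 1.109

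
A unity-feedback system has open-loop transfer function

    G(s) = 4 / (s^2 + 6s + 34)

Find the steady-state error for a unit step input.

e_ss = 0.8947

G(s) has no poles at the origin.
This is a Type 0 system. Kp = lim_{s→0} G(s) = 4/34 = 2/17.
e_ss = 1/(1 + Kp) = 1/(1 + 2/17) = 17/19 ≈ 0.8947.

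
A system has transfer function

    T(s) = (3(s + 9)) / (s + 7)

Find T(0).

At s = 0 each factor (s + a) contributes a and each (s^2 + bs + c) contributes c.
T(0) = 3·(9) / ((7)) = 27/7 = 27/7.

T(0) = 27/7 ≈ 3.857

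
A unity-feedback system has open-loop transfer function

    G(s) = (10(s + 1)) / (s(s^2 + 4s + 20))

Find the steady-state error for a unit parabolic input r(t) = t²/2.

G(s) has one pole at the origin.
This is a Type 1 system; Ka = lim_{s→0} s^2·G(s) = 0, so the steady-state error for a parabola input is infinite.

e_ss = ∞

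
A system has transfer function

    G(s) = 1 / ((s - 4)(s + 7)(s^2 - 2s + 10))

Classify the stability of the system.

The poles can be read from the denominator factors: s = 4, -7, 1 + 3j, 1 - 3j.
Since the pole(s) at s = 4, 1 + 3j, 1 - 3j lie in the right half-plane, the system is unstable.

unstable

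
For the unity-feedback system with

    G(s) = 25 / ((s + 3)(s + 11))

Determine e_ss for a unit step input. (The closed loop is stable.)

e_ss = 0.5690

G(s) has no poles at the origin.
This is a Type 0 system. Kp = lim_{s→0} G(s) = 25/33.
e_ss = 1/(1 + Kp) = 1/(1 + 25/33) = 33/58 ≈ 0.5690.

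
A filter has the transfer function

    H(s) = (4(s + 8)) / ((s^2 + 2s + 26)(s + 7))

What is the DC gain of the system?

H(0) = 16/91 ≈ 0.1758

At s = 0 each factor (s + a) contributes a and each (s^2 + bs + c) contributes c.
H(0) = 4·(8) / ((26) · (7)) = 32/182 = 16/91.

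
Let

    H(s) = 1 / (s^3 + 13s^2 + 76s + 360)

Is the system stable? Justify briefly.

stable

The denominator s^3 + 13s^2 + 76s + 360 factors as (s^2 + 4s + 40)(s + 9), giving poles at s = -2 ± 6j, -9.
Since all poles lie strictly in the left half-plane, the system is stable.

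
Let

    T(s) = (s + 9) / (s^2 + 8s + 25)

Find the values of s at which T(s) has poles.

s = -4 + 3j, -4 - 3j

The poles are the roots of the denominator s^2 + 8s + 25 = 0.
Using the quadratic formula: s = (-8 ± √(-36))/2 = -4 ± 3j.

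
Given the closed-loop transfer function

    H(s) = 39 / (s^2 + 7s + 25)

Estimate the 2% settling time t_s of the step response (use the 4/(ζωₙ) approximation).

t_s ≈ 1.143 s

Comparing s^2 + 7s + 25 to s^2 + 2ζωₙs + ωₙ²: ωₙ = 5 rad/s and ζ = 7/(2·5) = 0.7.
ζωₙ = 7/2 = 3.5, so t_s ≈ 4/(ζωₙ) = 4/3.5 ≈ 1.143 s.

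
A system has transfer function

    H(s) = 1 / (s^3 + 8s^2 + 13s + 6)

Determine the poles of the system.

The poles are the roots of the denominator s^3 + 8s^2 + 13s + 6 = 0.
Trying s = -1: the polynomial evaluates to 0, so (s + 1) is a factor.
Dividing out leaves s^2 + 7s + 6 = 0.
Factoring the quadratic: (s + 6)(s + 1) = 0.

s = -1, -6, -1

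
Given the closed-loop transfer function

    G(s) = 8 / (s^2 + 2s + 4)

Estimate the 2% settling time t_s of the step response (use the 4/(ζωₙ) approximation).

Comparing s^2 + 2s + 4 to s^2 + 2ζωₙs + ωₙ²: ωₙ = 2 rad/s and ζ = 2/(2·2) = 0.5.
ζωₙ = 2/2 = 1, so t_s ≈ 4/(ζωₙ) = 4/1 = 4 s.

t_s ≈ 4 s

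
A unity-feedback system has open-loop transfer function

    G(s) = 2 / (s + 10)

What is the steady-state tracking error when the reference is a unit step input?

G(s) has no poles at the origin.
This is a Type 0 system. Kp = lim_{s→0} G(s) = 2/10 = 1/5.
e_ss = 1/(1 + Kp) = 1/(1 + 1/5) = 5/6 ≈ 0.8333.

e_ss = 0.8333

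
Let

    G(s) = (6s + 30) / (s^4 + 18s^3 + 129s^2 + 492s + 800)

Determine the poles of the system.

The poles are the roots of the denominator s^4 + 18s^3 + 129s^2 + 492s + 800 = 0.
Trying s = -4: the polynomial evaluates to 0, so (s + 4) is a factor.
Dividing out leaves s^3 + 14s^2 + 73s + 200 = 0.
This factors further as (s^2 + 6s + 25)(s + 8) = 0.

s = -4, -3 + 4j, -3 - 4j, -8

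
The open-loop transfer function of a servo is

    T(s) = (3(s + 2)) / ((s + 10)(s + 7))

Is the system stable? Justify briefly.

stable

The poles can be read from the denominator factors: s = -10, -7.
Since all poles lie strictly in the left half-plane, the system is stable.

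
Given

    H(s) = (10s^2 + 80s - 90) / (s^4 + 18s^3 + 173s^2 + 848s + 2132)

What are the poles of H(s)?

s = -5 + 4j, -5 - 4j, -4 + 6j, -4 - 6j

The poles are the roots of the denominator s^4 + 18s^3 + 173s^2 + 848s + 2132 = 0.
No real roots exist; factor into two real quadratics: (s^2 + 10s + 41)(s^2 + 8s + 52) = 0.
Each quadratic gives a conjugate pair via the quadratic formula.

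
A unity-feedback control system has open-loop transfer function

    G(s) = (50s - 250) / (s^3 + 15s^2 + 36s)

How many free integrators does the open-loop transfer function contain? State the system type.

Factor s from the denominator: s^3 + 15s^2 + 36s = s·(s^2 + 15s + 36).
There is 1 pole at the origin, so the system is Type 1.

Type 1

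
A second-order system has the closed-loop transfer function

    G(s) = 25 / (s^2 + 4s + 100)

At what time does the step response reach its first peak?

t_p ≈ 0.3206 s

Comparing s^2 + 4s + 100 to s^2 + 2ζωₙs + ωₙ²: ωₙ = 10 rad/s and ζ = 4/(2·10) = 0.2.
ζωₙ = 4/2 = 2, so ω_d = ωₙ√(1−ζ²) = √(ωₙ² − (ζωₙ)²) = √(100 − 2²) = √96 ≈ 9.798 rad/s.
t_p = π/ω_d = π/9.798 ≈ 0.3206 s.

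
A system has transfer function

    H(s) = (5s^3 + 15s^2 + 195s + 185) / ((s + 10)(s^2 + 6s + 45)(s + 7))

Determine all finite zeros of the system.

Set the numerator to zero: 5s^3 + 15s^2 + 195s + 185 = 0, i.e. 5·(s^3 + 3s^2 + 39s + 37) = 0.
Factoring: (s^2 + 2s + 37)(s + 1) = 0.

s = -1 + 6j, -1 - 6j, -1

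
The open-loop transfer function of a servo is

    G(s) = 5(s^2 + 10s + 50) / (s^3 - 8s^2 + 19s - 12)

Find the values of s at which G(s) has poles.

s = 3, 1, 4

The poles are the roots of the denominator s^3 - 8s^2 + 19s - 12 = 0.
Trying s = 3: the polynomial evaluates to 0, so (s - 3) is a factor.
Dividing out leaves s^2 - 5s + 4 = 0.
Factoring the quadratic: (s - 1)(s - 4) = 0.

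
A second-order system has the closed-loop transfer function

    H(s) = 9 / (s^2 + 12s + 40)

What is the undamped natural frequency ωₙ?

ωₙ ≈ 6.325 rad/s

Compare the denominator to the standard form s^2 + 2ζωₙs + ωₙ².
ωₙ² = 40, so ωₙ = √40 ≈ 6.325 rad/s.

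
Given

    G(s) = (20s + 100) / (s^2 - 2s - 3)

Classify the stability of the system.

The denominator s^2 - 2s - 3 factors as (s - 3)(s + 1), giving poles at s = 3, -1.
Since the pole(s) at s = 3 lie in the right half-plane, the system is unstable.

unstable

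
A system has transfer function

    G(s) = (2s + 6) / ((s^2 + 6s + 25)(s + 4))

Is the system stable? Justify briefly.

The poles can be read from the denominator factors: s = -3 + 4j, -3 - 4j, -4.
Since all poles lie strictly in the left half-plane, the system is stable.

stable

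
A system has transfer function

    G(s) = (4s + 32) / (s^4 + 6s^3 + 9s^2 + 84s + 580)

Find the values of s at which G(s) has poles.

The poles are the roots of the denominator s^4 + 6s^3 + 9s^2 + 84s + 580 = 0.
No real roots exist; factor into two real quadratics: (s^2 - 4s + 20)(s^2 + 10s + 29) = 0.
Each quadratic gives a conjugate pair via the quadratic formula.

s = 2 + 4j, 2 - 4j, -5 + 2j, -5 - 2j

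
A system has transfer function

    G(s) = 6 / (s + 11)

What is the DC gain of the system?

G(0) = 6/11 ≈ 0.5455

At s = 0 each factor (s + a) contributes a and each (s^2 + bs + c) contributes c.
G(0) = 6·1 / ((11)) = 6/11 = 6/11.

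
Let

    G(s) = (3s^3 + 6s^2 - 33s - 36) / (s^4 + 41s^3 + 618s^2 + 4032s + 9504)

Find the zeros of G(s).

Set the numerator to zero: 3s^3 + 6s^2 - 33s - 36 = 0, i.e. 3·(s^3 + 2s^2 - 11s - 12) = 0.
Factoring: (s - 3)(s + 1)(s + 4) = 0.

s = 3, -1, -4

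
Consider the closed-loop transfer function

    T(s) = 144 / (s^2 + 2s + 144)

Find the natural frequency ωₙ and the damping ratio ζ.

ωₙ = 12 rad/s, ζ ≈ 0.08333

Compare the denominator to the standard form s^2 + 2ζωₙs + ωₙ².
ωₙ² = 144, so ωₙ = 12 rad/s.
2ζωₙ = 2, so ζ = 2/(2·12) ≈ 0.08333.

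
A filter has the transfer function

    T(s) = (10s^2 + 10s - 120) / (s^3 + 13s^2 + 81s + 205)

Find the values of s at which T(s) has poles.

s = -4 + 5j, -4 - 5j, -5

The poles are the roots of the denominator s^3 + 13s^2 + 81s + 205 = 0.
Trying s = -5: the polynomial evaluates to 0, so (s + 5) is a factor.
Dividing out leaves s^2 + 8s + 41 = 0.
The quadratic formula then gives s = -4 ± 5j.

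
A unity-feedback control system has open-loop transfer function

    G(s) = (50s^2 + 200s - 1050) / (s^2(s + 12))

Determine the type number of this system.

Type 2

The denominator has 2 factors of s at the origin (free integrators), so this is a Type 2 system.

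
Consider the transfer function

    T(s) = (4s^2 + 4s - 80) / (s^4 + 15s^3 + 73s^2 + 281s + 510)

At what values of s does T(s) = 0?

Set the numerator to zero: 4s^2 + 4s - 80 = 0, i.e. 4·(s^2 + s - 20) = 0.
Factoring: (s - 4)(s + 5) = 0.

s = 4, -5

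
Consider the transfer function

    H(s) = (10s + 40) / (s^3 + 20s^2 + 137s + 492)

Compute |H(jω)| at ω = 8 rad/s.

|H(j8)| ≈ 0.09119

Substitute s = j8: numerator = 40 + j80, denominator = -788 + j584.
|H(j8)| = |40 + j80| / |-788 + j584| = 89.443 / 980.82 ≈ 0.09119.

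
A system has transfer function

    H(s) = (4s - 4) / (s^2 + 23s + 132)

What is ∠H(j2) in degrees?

∠H(j2) ≈ 96.80°

At s = j2: numerator = -4 + j8, denominator = 128 + j46.
∠H = ∠num − ∠den = 116.57° − (19.767°) = 96.80°.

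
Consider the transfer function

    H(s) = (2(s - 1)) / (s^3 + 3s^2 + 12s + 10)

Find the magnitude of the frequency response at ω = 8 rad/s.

Substitute s = j8: numerator = -2 + j16, denominator = -182 - j416.
|H(j8)| = |-2 + j16| / |-182 - j416| = 16.125 / 454.07 ≈ 0.03551.

|H(j8)| ≈ 0.03551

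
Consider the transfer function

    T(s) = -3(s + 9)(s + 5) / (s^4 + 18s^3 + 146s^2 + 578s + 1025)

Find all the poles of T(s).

The poles are the roots of the denominator s^4 + 18s^3 + 146s^2 + 578s + 1025 = 0.
No real roots exist; factor into two real quadratics: (s^2 + 10s + 41)(s^2 + 8s + 25) = 0.
Each quadratic gives a conjugate pair via the quadratic formula.

s = -5 + 4j, -5 - 4j, -4 + 3j, -4 - 3j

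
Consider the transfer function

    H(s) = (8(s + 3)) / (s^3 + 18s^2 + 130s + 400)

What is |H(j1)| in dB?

|H(j1)|_dB ≈ -24.0 dB

Substitute s = j1: numerator = 24 + j8, denominator = 382 + j129.
|H(j1)| = |24 + j8| / |382 + j129| = 25.298 / 403.19 ≈ 0.06274.
In decibels: 20·log₁₀(0.06274) ≈ -24.0 dB.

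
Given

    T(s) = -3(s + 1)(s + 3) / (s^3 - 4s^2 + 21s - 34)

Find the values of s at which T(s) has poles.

The poles are the roots of the denominator s^3 - 4s^2 + 21s - 34 = 0.
Trying s = 2: the polynomial evaluates to 0, so (s - 2) is a factor.
Dividing out leaves s^2 - 2s + 17 = 0.
The quadratic formula then gives s = 1 ± 4j.

s = 1 + 4j, 1 - 4j, 2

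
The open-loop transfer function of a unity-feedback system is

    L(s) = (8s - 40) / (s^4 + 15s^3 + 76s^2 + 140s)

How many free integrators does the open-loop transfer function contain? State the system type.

Type 1

Factor s from the denominator: s^4 + 15s^3 + 76s^2 + 140s = s·(s^3 + 15s^2 + 76s + 140).
There is 1 pole at the origin, so the system is Type 1.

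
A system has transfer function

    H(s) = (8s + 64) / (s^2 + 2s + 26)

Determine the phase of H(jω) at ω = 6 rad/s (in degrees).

At s = j6: numerator = 64 + j48, denominator = -10 + j12.
∠H = ∠num − ∠den = 36.870° − (129.81°) = -92.94°.

∠H(j6) ≈ -92.94°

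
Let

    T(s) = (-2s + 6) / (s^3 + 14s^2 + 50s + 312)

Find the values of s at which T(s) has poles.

s = -1 ± 5j, -12

The poles are the roots of the denominator s^3 + 14s^2 + 50s + 312 = 0.
Trying s = -12: the polynomial evaluates to 0, so (s + 12) is a factor.
Dividing out leaves s^2 + 2s + 26 = 0.
The quadratic formula then gives s = -1 ± 5j.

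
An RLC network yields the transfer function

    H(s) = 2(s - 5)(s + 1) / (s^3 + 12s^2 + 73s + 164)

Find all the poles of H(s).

The poles are the roots of the denominator s^3 + 12s^2 + 73s + 164 = 0.
Trying s = -4: the polynomial evaluates to 0, so (s + 4) is a factor.
Dividing out leaves s^2 + 8s + 41 = 0.
The quadratic formula then gives s = -4 ± 5j.

s = -4, -4 + 5j, -4 - 5j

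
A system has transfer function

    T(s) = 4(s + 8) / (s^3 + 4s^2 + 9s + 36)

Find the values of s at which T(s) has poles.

s = 3j, -3j, -4

The poles are the roots of the denominator s^3 + 4s^2 + 9s + 36 = 0.
Trying s = -4: the polynomial evaluates to 0, so (s + 4) is a factor.
Dividing out leaves s^2 + 9 = 0.
The quadratic formula then gives s = 0 ± 3j.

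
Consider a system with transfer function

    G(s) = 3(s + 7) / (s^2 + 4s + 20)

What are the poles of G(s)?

s = -2 + 4j, -2 - 4j

The poles are the roots of the denominator s^2 + 4s + 20 = 0.
Using the quadratic formula: s = (-4 ± √(-64))/2 = -2 ± 4j.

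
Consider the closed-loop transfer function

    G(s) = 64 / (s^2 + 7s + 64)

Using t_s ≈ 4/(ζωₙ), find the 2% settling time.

t_s ≈ 1.143 s

Comparing s^2 + 7s + 64 to s^2 + 2ζωₙs + ωₙ²: ωₙ = 8 rad/s and ζ = 7/(2·8) = 0.4375.
ζωₙ = 7/2 = 3.5, so t_s ≈ 4/(ζωₙ) = 4/3.5 ≈ 1.143 s.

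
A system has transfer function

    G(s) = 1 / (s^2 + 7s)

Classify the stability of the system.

marginally stable

The denominator s^2 + 7s factors as s(s + 7), giving poles at s = 0, -7.
Since the simple pole(s) at s = 0 lie on the jω-axis with none in the right half-plane, the system is marginally stable.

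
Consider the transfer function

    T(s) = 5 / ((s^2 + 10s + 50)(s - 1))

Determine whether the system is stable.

unstable

The poles can be read from the denominator factors: s = -5 + 5j, -5 - 5j, 1.
Since the pole(s) at s = 1 lie in the right half-plane, the system is unstable.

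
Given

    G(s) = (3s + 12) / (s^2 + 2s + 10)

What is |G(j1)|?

|G(j1)| ≈ 1.342

Substitute s = j1: numerator = 12 + j3, denominator = 9 + j2.
|G(j1)| = |12 + j3| / |9 + j2| = 12.369 / 9.2195 ≈ 1.342.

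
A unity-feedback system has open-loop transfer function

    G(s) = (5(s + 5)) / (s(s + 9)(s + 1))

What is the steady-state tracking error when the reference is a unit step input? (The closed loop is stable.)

G(s) has one pole at the origin.
This is a Type 1 system; for a step input the steady-state error is zero.

e_ss = 0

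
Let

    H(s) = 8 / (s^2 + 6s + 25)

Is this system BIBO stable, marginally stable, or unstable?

stable

The denominator s^2 + 6s + 25 factors as (s^2 + 6s + 25), giving poles at s = -3 + 4j, -3 - 4j.
Since all poles lie strictly in the left half-plane, the system is stable.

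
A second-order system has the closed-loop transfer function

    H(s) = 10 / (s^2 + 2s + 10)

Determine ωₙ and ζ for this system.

Compare the denominator to the standard form s^2 + 2ζωₙs + ωₙ².
ωₙ² = 10, so ωₙ = √10 ≈ 3.162 rad/s.
2ζωₙ = 2, so ζ = 2/(2·√10) ≈ 0.3162.
With ζ = 0.3162 the response is underdamped.

ωₙ ≈ 3.162 rad/s, ζ ≈ 0.3162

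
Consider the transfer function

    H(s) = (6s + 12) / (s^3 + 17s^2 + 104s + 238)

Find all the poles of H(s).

The poles are the roots of the denominator s^3 + 17s^2 + 104s + 238 = 0.
Trying s = -7: the polynomial evaluates to 0, so (s + 7) is a factor.
Dividing out leaves s^2 + 10s + 34 = 0.
The quadratic formula then gives s = -5 ± 3j.

s = -5 + 3j, -5 - 3j, -7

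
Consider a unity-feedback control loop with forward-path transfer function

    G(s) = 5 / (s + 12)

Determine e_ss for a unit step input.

G(s) has no poles at the origin.
This is a Type 0 system. Kp = lim_{s→0} G(s) = 5/12.
e_ss = 1/(1 + Kp) = 1/(1 + 5/12) = 12/17 ≈ 0.7059.

e_ss = 0.7059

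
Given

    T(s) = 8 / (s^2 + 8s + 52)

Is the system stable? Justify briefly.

stable

The poles can be read from the denominator factors: s = -4 + 6j, -4 - 6j.
Since all poles lie strictly in the left half-plane, the system is stable.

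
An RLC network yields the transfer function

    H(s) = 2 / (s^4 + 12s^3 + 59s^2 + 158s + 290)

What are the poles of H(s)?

s = -5 ± 2j, -1 ± 3j

The poles are the roots of the denominator s^4 + 12s^3 + 59s^2 + 158s + 290 = 0.
No real roots exist; factor into two real quadratics: (s^2 + 10s + 29)(s^2 + 2s + 10) = 0.
Each quadratic gives a conjugate pair via the quadratic formula.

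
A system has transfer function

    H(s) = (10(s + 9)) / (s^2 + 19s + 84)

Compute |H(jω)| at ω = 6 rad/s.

Substitute s = j6: numerator = 90 + j60, denominator = 48 + j114.
|H(j6)| = |90 + j60| / |48 + j114| = 108.17 / 123.69 ≈ 0.8745.

|H(j6)| ≈ 0.8745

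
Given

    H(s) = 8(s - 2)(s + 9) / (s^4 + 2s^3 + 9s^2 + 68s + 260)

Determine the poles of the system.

s = 2 ± 4j, -3 ± 2j

The poles are the roots of the denominator s^4 + 2s^3 + 9s^2 + 68s + 260 = 0.
No real roots exist; factor into two real quadratics: (s^2 - 4s + 20)(s^2 + 6s + 13) = 0.
Each quadratic gives a conjugate pair via the quadratic formula.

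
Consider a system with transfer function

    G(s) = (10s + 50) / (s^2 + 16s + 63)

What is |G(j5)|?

Substitute s = j5: numerator = 50 + j50, denominator = 38 + j80.
|G(j5)| = |50 + j50| / |38 + j80| = 70.711 / 88.566 ≈ 0.7984.

|G(j5)| ≈ 0.7984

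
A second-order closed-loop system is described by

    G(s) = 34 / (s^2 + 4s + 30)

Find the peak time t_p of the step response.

t_p ≈ 0.6161 s

Comparing s^2 + 4s + 30 to s^2 + 2ζωₙs + ωₙ²: ωₙ = √30 ≈ 5.477 rad/s and ζ = 4/(2·√30) ≈ 0.3651.
ζωₙ = 4/2 = 2, so ω_d = ωₙ√(1−ζ²) = √(ωₙ² − (ζωₙ)²) = √(30 − 2²) = √26 ≈ 5.099 rad/s.
t_p = π/ω_d = π/5.099 ≈ 0.6161 s.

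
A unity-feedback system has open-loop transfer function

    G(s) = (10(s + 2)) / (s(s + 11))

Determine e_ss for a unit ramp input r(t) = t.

G(s) has one pole at the origin.
This is a Type 1 system. Kv = lim_{s→0} s·G(s) = 20/11.
e_ss = 1/Kv = 1/(20/11) = 11/20 ≈ 0.5500.

e_ss = 0.5500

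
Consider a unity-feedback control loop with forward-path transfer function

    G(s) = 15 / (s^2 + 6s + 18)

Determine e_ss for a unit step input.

e_ss = 0.5455

G(s) has no poles at the origin.
This is a Type 0 system. Kp = lim_{s→0} G(s) = 15/18 = 5/6.
e_ss = 1/(1 + Kp) = 1/(1 + 5/6) = 6/11 ≈ 0.5455.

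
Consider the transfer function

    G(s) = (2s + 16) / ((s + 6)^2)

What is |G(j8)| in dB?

Substitute s = j8: numerator = 16 + j16, denominator = -28 + j96.
|G(j8)| = |16 + j16| / |-28 + j96| = 22.627 / 100 ≈ 0.2263.
In decibels: 20·log₁₀(0.2263) ≈ -12.9 dB.

|G(j8)|_dB ≈ -12.9 dB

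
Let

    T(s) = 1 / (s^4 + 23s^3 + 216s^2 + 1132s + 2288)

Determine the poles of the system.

s = -4 + 6j, -4 - 6j, -4, -11

The poles are the roots of the denominator s^4 + 23s^3 + 216s^2 + 1132s + 2288 = 0.
Trying s = -4: the polynomial evaluates to 0, so (s + 4) is a factor.
Dividing out leaves s^3 + 19s^2 + 140s + 572 = 0.
This factors further as (s^2 + 8s + 52)(s + 11) = 0.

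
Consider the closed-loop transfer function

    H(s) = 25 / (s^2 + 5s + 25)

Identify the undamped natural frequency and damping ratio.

Compare the denominator to the standard form s^2 + 2ζωₙs + ωₙ².
ωₙ² = 25, so ωₙ = 5 rad/s.
2ζωₙ = 5, so ζ = 5/(2·5) = 0.5.

ωₙ = 5 rad/s, ζ = 0.5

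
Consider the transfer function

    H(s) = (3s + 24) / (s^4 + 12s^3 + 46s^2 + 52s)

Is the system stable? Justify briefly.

marginally stable

The denominator s^4 + 12s^3 + 46s^2 + 52s factors as s(s^2 + 10s + 26)(s + 2), giving poles at s = 0, -5 ± j, -2.
Since the simple pole(s) at s = 0 lie on the jω-axis with none in the right half-plane, the system is marginally stable.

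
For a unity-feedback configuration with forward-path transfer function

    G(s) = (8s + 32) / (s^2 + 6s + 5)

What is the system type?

Type 0

The denominator has no factor of s at the origin — no free integrator — so this is a Type 0 system.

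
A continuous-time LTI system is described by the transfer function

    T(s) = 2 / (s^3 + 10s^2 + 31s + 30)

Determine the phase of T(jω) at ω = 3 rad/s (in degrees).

∠T(j3) ≈ -132.3°

At s = j3: numerator = 2, denominator = -60 + j66.
∠T = ∠num − ∠den = 0° − (132.27°) = -132.3°.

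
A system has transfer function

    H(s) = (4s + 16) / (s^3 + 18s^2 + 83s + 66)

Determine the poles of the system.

s = -1, -6, -11

The poles are the roots of the denominator s^3 + 18s^2 + 83s + 66 = 0.
Trying s = -1: the polynomial evaluates to 0, so (s + 1) is a factor.
Dividing out leaves s^2 + 17s + 66 = 0.
Factoring the quadratic: (s + 6)(s + 11) = 0.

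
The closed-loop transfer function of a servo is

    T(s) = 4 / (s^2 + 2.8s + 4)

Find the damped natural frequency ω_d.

ω_d ≈ 1.428 rad/s

Comparing s^2 + 2.8s + 4 to s^2 + 2ζωₙs + ωₙ²: ωₙ = 2 rad/s and ζ = 2.8/(2·2) = 0.7.
ζωₙ = 2.8/2 = 1.4, so ω_d = ωₙ√(1−ζ²) = √(ωₙ² − (ζωₙ)²) = √(4 − 1.4²) = √2.04 ≈ 1.428 rad/s.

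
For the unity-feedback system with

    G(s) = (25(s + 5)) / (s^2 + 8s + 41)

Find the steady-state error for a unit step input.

G(s) has no poles at the origin.
This is a Type 0 system. Kp = lim_{s→0} G(s) = 125/41.
e_ss = 1/(1 + Kp) = 1/(1 + 125/41) = 41/166 ≈ 0.2470.

e_ss = 0.2470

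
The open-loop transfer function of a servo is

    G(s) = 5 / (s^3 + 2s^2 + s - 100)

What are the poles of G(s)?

s = -3 + 4j, -3 - 4j, 4

The poles are the roots of the denominator s^3 + 2s^2 + s - 100 = 0.
Trying s = 4: the polynomial evaluates to 0, so (s - 4) is a factor.
Dividing out leaves s^2 + 6s + 25 = 0.
The quadratic formula then gives s = -3 ± 4j.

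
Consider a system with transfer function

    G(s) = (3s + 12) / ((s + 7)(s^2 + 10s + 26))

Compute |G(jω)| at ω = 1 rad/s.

Substitute s = j1: numerator = 12 + j3, denominator = 165 + j95.
|G(j1)| = |12 + j3| / |165 + j95| = 12.369 / 190.39 ≈ 0.06497.

|G(j1)| ≈ 0.06497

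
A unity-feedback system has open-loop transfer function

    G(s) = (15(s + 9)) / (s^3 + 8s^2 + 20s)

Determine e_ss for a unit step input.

G(s) has one pole at the origin.
This is a Type 1 system; for a step input the steady-state error is zero.

e_ss = 0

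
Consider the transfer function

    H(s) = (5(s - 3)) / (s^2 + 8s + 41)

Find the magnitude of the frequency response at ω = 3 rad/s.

|H(j3)| ≈ 0.5303

Substitute s = j3: numerator = -15 + j15, denominator = 32 + j24.
|H(j3)| = |-15 + j15| / |32 + j24| = 21.213 / 40 ≈ 0.5303.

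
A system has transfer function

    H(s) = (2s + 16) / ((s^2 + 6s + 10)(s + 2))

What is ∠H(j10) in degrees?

At s = j10: numerator = 16 + j20, denominator = -780 - j780.
∠H = ∠num − ∠den = 51.340° − (-135°) = 186.3°, which wraps to -173.7°.

∠H(j10) ≈ -173.7°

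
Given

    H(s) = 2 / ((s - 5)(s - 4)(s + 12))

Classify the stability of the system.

The poles can be read from the denominator factors: s = 5, 4, -12.
Since the pole(s) at s = 5, 4 lie in the right half-plane, the system is unstable.

unstable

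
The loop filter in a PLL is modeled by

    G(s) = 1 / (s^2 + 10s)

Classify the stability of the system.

The denominator s^2 + 10s factors as s(s + 10), giving poles at s = 0, -10.
Since the simple pole(s) at s = 0 lie on the jω-axis with none in the right half-plane, the system is marginally stable.

marginally stable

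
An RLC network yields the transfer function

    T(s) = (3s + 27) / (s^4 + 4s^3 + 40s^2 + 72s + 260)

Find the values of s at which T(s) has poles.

s = -1 ± 5j, -1 ± 3j

The poles are the roots of the denominator s^4 + 4s^3 + 40s^2 + 72s + 260 = 0.
No real roots exist; factor into two real quadratics: (s^2 + 2s + 26)(s^2 + 2s + 10) = 0.
Each quadratic gives a conjugate pair via the quadratic formula.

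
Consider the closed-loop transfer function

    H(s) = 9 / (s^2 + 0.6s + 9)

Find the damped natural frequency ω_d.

ω_d ≈ 2.985 rad/s

Comparing s^2 + 0.6s + 9 to s^2 + 2ζωₙs + ωₙ²: ωₙ = 3 rad/s and ζ = 0.6/(2·3) = 0.1.
ζωₙ = 0.6/2 = 0.3, so ω_d = ωₙ√(1−ζ²) = √(ωₙ² − (ζωₙ)²) = √(9 − 0.3²) = √8.91 ≈ 2.985 rad/s.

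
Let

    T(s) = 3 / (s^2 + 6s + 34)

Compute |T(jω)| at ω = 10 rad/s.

Substitute s = j10: numerator = 3, denominator = -66 + j60.
|T(j10)| = |3| / |-66 + j60| = 3 / 89.196 ≈ 0.03363.

|T(j10)| ≈ 0.03363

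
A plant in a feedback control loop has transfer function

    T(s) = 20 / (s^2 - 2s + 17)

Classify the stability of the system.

unstable

The denominator s^2 - 2s + 17 factors as (s^2 - 2s + 17), giving poles at s = 1 ± 4j.
Since the pole(s) at s = 1 + 4j, 1 - 4j lie in the right half-plane, the system is unstable.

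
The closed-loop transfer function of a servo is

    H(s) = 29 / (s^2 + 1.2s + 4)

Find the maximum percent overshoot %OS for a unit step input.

%OS ≈ 37.2%

Comparing s^2 + 1.2s + 4 to s^2 + 2ζωₙs + ωₙ²: ωₙ = 2 rad/s and ζ = 1.2/(2·2) = 0.3.
%OS = 100·exp(−πζ/√(1−ζ²)) = 100·exp(−π·0.3/√(1−0.3²)) ≈ 37.2%.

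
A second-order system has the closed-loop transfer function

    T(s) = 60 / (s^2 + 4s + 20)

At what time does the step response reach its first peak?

t_p ≈ 0.7854 s

Comparing s^2 + 4s + 20 to s^2 + 2ζωₙs + ωₙ²: ωₙ = √20 ≈ 4.472 rad/s and ζ = 4/(2·√20) ≈ 0.4472.
ζωₙ = 4/2 = 2, so ω_d = ωₙ√(1−ζ²) = √(ωₙ² − (ζωₙ)²) = √(20 − 2²) = √16 = 4 rad/s.
t_p = π/ω_d = π/4 ≈ 0.7854 s.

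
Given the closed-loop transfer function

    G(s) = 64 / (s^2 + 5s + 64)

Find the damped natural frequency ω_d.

Comparing s^2 + 5s + 64 to s^2 + 2ζωₙs + ωₙ²: ωₙ = 8 rad/s and ζ = 5/(2·8) = 0.3125.
ζωₙ = 5/2 = 2.5, so ω_d = ωₙ√(1−ζ²) = √(ωₙ² − (ζωₙ)²) = √(64 − 2.5²) = √57.75 ≈ 7.599 rad/s.

ω_d ≈ 7.599 rad/s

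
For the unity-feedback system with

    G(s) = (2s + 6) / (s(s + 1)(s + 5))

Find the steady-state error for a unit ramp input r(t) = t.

G(s) has one pole at the origin.
This is a Type 1 system. Kv = lim_{s→0} s·G(s) = 6/5.
e_ss = 1/Kv = 1/(6/5) = 5/6 ≈ 0.8333.

e_ss = 0.8333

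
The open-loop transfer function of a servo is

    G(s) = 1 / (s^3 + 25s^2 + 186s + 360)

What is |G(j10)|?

|G(j10)| ≈ 0.0004336

Substitute s = j10: numerator = 1, denominator = -2140 + j860.
|G(j10)| = |1| / |-2140 + j860| = 1 / 2306.3 ≈ 0.0004336.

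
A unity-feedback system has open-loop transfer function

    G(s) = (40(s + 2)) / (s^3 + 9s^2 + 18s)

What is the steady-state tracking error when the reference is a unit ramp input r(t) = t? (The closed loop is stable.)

G(s) has one pole at the origin.
This is a Type 1 system. Kv = lim_{s→0} s·G(s) = 80/18 = 40/9.
e_ss = 1/Kv = 1/(40/9) = 9/40 ≈ 0.2250.

e_ss = 0.2250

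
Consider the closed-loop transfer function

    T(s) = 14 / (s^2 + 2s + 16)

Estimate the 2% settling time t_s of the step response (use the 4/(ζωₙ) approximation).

Comparing s^2 + 2s + 16 to s^2 + 2ζωₙs + ωₙ²: ωₙ = 4 rad/s and ζ = 2/(2·4) = 0.25.
ζωₙ = 2/2 = 1, so t_s ≈ 4/(ζωₙ) = 4/1 = 4 s.

t_s ≈ 4 s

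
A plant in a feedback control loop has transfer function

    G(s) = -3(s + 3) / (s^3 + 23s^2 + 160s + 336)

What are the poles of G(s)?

The poles are the roots of the denominator s^3 + 23s^2 + 160s + 336 = 0.
Trying s = -4: the polynomial evaluates to 0, so (s + 4) is a factor.
Dividing out leaves s^2 + 19s + 84 = 0.
Factoring the quadratic: (s + 12)(s + 7) = 0.

s = -4, -12, -7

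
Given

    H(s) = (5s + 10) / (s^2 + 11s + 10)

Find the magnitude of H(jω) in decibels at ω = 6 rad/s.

Substitute s = j6: numerator = 10 + j30, denominator = -26 + j66.
|H(j6)| = |10 + j30| / |-26 + j66| = 31.623 / 70.937 ≈ 0.4458.
In decibels: 20·log₁₀(0.4458) ≈ -7.02 dB.

|H(j6)|_dB ≈ -7.02 dB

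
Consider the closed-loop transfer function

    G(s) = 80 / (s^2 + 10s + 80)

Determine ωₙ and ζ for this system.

ωₙ ≈ 8.944 rad/s, ζ ≈ 0.5590

Compare the denominator to the standard form s^2 + 2ζωₙs + ωₙ².
ωₙ² = 80, so ωₙ = √80 ≈ 8.944 rad/s.
2ζωₙ = 10, so ζ = 10/(2·√80) ≈ 0.5590.
With ζ = 0.5590 the response is underdamped.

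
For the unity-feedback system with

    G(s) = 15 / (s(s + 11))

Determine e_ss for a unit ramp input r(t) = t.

e_ss = 0.7333

G(s) has one pole at the origin.
This is a Type 1 system. Kv = lim_{s→0} s·G(s) = 15/11.
e_ss = 1/Kv = 1/(15/11) = 11/15 ≈ 0.7333.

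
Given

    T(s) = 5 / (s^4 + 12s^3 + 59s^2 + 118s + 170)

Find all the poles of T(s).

The poles are the roots of the denominator s^4 + 12s^3 + 59s^2 + 118s + 170 = 0.
No real roots exist; factor into two real quadratics: (s^2 + 10s + 34)(s^2 + 2s + 5) = 0.
Each quadratic gives a conjugate pair via the quadratic formula.

s = -5 ± 3j, -1 ± 2j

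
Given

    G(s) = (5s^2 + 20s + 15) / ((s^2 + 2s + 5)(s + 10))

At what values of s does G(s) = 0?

Set the numerator to zero: 5s^2 + 20s + 15 = 0, i.e. 5·(s^2 + 4s + 3) = 0.
Factoring: (s + 1)(s + 3) = 0.

s = -1, -3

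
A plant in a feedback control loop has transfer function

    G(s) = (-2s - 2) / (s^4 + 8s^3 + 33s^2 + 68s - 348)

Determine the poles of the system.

The poles are the roots of the denominator s^4 + 8s^3 + 33s^2 + 68s - 348 = 0.
Trying s = -6: the polynomial evaluates to 0, so (s + 6) is a factor.
Dividing out leaves s^3 + 2s^2 + 21s - 58 = 0.
This factors further as (s^2 + 4s + 29)(s - 2) = 0.

s = -6, -2 + 5j, -2 - 5j, 2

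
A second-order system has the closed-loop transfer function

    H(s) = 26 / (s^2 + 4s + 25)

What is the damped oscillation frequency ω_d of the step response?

ω_d ≈ 4.583 rad/s

Comparing s^2 + 4s + 25 to s^2 + 2ζωₙs + ωₙ²: ωₙ = 5 rad/s and ζ = 4/(2·5) = 0.4.
ζωₙ = 4/2 = 2, so ω_d = ωₙ√(1−ζ²) = √(ωₙ² − (ζωₙ)²) = √(25 − 2²) = √21 ≈ 4.583 rad/s.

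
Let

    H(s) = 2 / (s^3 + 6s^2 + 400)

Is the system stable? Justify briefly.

unstable

The denominator s^3 + 6s^2 + 400 factors as (s + 10)(s^2 - 4s + 40), giving poles at s = -10, 2 ± 6j.
Since the pole(s) at s = 2 ± 6j lie in the right half-plane, the system is unstable.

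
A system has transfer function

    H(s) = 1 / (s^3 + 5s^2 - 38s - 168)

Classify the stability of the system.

unstable

The denominator s^3 + 5s^2 - 38s - 168 factors as (s + 4)(s + 7)(s - 6), giving poles at s = -4, -7, 6.
Since the pole(s) at s = 6 lie in the right half-plane, the system is unstable.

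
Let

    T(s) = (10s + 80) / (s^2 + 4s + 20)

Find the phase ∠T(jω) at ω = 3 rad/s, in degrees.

At s = j3: numerator = 80 + j30, denominator = 11 + j12.
∠T = ∠num − ∠den = 20.556° − (47.490°) = -26.93°.

∠T(j3) ≈ -26.93°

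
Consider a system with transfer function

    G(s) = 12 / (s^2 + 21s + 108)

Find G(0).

Set s = 0: G(0) = (12) / (108) = 1/9.

G(0) = 1/9 ≈ 0.1111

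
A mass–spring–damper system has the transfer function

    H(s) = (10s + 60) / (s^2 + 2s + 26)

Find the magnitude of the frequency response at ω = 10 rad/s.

Substitute s = j10: numerator = 60 + j100, denominator = -74 + j20.
|H(j10)| = |60 + j100| / |-74 + j20| = 116.62 / 76.655 ≈ 1.521.

|H(j10)| ≈ 1.521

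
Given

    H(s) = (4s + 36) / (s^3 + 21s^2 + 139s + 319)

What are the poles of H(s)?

s = -11, -5 + 2j, -5 - 2j

The poles are the roots of the denominator s^3 + 21s^2 + 139s + 319 = 0.
Trying s = -11: the polynomial evaluates to 0, so (s + 11) is a factor.
Dividing out leaves s^2 + 10s + 29 = 0.
The quadratic formula then gives s = -5 ± 2j.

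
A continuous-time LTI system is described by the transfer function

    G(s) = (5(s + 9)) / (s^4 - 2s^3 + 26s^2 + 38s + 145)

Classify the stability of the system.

The denominator s^4 - 2s^3 + 26s^2 + 38s + 145 factors as (s^2 + 2s + 5)(s^2 - 4s + 29), giving poles at s = -1 ± 2j, 2 ± 5j.
Since the pole(s) at s = 2 ± 5j lie in the right half-plane, the system is unstable.

unstable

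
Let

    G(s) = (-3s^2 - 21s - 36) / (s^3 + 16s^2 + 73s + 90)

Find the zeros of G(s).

s = -4, -3

Set the numerator to zero: -3s^2 - 21s - 36 = 0, i.e. -3·(s^2 + 7s + 12) = 0.
Factoring: (s + 4)(s + 3) = 0.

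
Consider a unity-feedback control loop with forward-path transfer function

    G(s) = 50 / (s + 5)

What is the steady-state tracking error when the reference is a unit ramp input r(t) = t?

e_ss = ∞

G(s) has no poles at the origin.
This is a Type 0 system; Kv = lim_{s→0} s·G(s) = 0, so the steady-state error for a ramp input is infinite.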